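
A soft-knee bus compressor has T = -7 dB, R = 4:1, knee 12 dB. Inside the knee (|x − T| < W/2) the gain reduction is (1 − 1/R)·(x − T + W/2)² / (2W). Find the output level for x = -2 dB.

-5.78125 dB

x − T + W/2 = -2 − (-7) + 6 = 11.
GR = (1 − 1/4) × 11² / 24 = 0.75 × 121 / 24 = 3.78125 dB.
Output = -2 − 3.78125 = -5.78125 dB.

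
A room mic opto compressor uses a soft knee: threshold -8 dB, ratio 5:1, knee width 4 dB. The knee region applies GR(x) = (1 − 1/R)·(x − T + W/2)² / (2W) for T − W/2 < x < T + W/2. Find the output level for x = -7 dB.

x − T + W/2 = -7 − (-8) + 2 = 3.
GR = (1 − 1/5) × 3² / 8 = 0.8 × 9 / 8 = 0.9 dB.
Output = -7 − 0.9 = -7.9 dB.

-7.9 dB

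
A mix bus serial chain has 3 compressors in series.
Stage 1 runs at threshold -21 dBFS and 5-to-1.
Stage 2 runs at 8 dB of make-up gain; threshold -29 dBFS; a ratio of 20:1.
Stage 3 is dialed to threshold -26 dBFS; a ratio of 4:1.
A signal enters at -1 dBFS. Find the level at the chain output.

-24.6 dBFS

Stage 1: -1 dBFS is 20 dB over -21 dBFS; at 5:1 that becomes 4 dB over, giving -17 dBFS.
Stage 2: -17 dBFS is 12 dB over -29 dBFS; at 20:1 that becomes 0.6 dB over, giving -28.4 dBFS; +8 dB make-up → -20.4 dBFS.
Stage 3: -20.4 dBFS is 5.6 dB over -26 dBFS; at 4:1 that becomes 1.4 dB over, giving -24.6 dBFS.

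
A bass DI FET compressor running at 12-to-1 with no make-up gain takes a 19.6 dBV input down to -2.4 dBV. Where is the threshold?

-4.4 dBV

Let T be the threshold. Output overshoot = (input overshoot)/R, so -2.4 − T = (19.6 − T)/12.
12·(-2.4 − T) = 19.6 − T → 11·T = -28.8 − 19.6 = -48.4.
T = -48.4/11 = -4.4 dBV.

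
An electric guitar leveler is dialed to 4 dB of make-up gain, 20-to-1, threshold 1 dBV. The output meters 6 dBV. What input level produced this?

Before make-up, the level was 6 − 4 = 2 dBV.
Post-compression overshoot = 2 − 1 = 1 dB.
Input overshoot = R × output overshoot = 20 dB → input = 1 + 20 = 21 dBV.

21 dBV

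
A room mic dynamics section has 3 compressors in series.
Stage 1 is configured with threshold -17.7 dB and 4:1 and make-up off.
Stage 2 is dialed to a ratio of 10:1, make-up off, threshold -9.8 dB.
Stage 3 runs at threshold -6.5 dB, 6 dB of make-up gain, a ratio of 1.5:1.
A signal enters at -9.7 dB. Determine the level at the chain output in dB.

-9.7 dB

Stage 1: -9.7 dB is 8 dB over -17.7 dB; at 4:1 that becomes 2 dB over, giving -15.7 dB.
Stage 2: -15.7 dB ≤ -9.8 dB, so stage 2 doesn't engage; output -15.7 dB.
Stage 3: -15.7 dB is at or below the -6.5 dB threshold — no compression; make-up brings it to -9.7 dB.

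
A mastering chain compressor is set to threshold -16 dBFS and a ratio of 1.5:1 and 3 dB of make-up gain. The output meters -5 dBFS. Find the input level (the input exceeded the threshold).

-4 dBFS

Remove make-up: -5 − 3 = -8 dBFS.
The compressed level sits -8 − (-16) = 8 dB over threshold.
Undo the ratio: input overshoot = 8 × 1.5 = 12 dB, giving input = -4 dBFS.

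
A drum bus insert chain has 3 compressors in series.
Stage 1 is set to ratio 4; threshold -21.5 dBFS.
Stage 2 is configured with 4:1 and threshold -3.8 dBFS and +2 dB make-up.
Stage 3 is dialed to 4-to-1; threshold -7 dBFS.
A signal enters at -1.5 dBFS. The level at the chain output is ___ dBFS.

-14.5 dBFS

Stage 1: -1.5 dBFS is 20 dB over -21.5 dBFS; at 4:1 that becomes 5 dB over, giving -16.5 dBFS.
Stage 2: -16.5 dBFS ≤ -3.8 dBFS, so stage 2 doesn't engage; make-up brings it to -14.5 dBFS.
Stage 3: below threshold (-14.5 ≤ -7); passes unchanged; output -14.5 dBFS.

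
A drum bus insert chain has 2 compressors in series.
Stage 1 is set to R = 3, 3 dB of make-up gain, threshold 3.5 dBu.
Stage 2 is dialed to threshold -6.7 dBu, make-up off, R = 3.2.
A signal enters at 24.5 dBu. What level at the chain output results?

-0.3875 dBu

Stage 1: overshoot 21 dB → 21/3 = 7 dB → 10.5 dBu; +3 dB make-up → 13.5 dBu.
Stage 2: 20.2 dB above -6.7 dBu, reduced 3.2:1 to 6.3125 dB above → -0.3875 dBu.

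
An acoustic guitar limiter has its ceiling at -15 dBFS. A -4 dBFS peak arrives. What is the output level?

At ∞:1, everything above -15 dBFS is held at the ceiling.

-15 dBFS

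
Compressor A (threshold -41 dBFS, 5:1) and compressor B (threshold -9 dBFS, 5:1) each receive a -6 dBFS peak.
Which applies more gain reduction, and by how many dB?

A: overshoot 35 dB → output overshoot 7 dB → GR 28 dB.
B: overshoot 3 dB → output overshoot 0.6 dB → GR 2.4 dB.
Difference: 25.6 dB in favour of A.

A, by 25.6 dB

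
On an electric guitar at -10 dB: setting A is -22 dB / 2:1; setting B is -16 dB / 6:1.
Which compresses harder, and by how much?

A, by 1 dB

A: overshoot 12 dB → output overshoot 6 dB → GR 6 dB.
B: overshoot 6 dB → output overshoot 1 dB → GR 5 dB.
A applies 1 dB more gain reduction.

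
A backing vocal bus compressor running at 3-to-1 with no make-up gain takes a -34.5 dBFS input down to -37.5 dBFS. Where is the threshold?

-39 dBFS

Gain reduction = -34.5 − (-37.5) = 3 dB; output overshoot = GR / (R − 1) = 3 / 2 = 1.5 dB.
Threshold = output − output overshoot = -37.5 − 1.5 = -39 dBFS.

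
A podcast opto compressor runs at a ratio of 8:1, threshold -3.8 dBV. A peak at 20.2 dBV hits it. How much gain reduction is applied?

The signal is 24 dB above threshold.
After 8:1 compression the overshoot becomes 24/8 = 3 dB.
GR = overshoot in − overshoot out = 24 − 3 = 21 dB.

21 dB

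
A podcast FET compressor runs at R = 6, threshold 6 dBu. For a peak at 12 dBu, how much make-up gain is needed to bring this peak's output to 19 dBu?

Without make-up, output = threshold + overshoot/6 = 6 + 1 = 7 dBu.
Gap to target: 12 dB.

12 dB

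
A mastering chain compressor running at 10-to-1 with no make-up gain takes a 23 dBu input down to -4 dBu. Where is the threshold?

-7 dBu

Gain reduction = 23 − (-4) = 27 dB; output overshoot = GR / (R − 1) = 27 / 9 = 3 dB.
Threshold = output − output overshoot = -4 − 3 = -7 dBu.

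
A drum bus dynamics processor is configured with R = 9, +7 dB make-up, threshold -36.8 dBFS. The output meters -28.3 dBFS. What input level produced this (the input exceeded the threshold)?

-23.3 dBFS

Stripping the +7 dB make-up gives -35.3 dBFS at the gain stage.
The compressed level sits -35.3 − (-36.8) = 1.5 dB over threshold.
Input overshoot = R × output overshoot = 13.5 dB → input = -36.8 + 13.5 = -23.3 dBFS.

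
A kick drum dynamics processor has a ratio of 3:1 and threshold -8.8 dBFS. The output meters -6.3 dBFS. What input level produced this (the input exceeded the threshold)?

That's 2.5 dB above the -8.8 dBFS threshold.
Input overshoot = R × output overshoot = 7.5 dB → input = -8.8 + 7.5 = -1.3 dBFS.

-1.3 dBFS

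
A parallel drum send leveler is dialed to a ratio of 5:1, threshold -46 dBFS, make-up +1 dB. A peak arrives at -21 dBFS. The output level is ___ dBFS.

-40 dBFS

-21 dBFS sits 25 dB over threshold.
At 5:1 the overshoot is divided by 5, leaving 5 dB above threshold.
That puts the output at -41 dBFS; make-up adds 1 dB, giving -40 dBFS.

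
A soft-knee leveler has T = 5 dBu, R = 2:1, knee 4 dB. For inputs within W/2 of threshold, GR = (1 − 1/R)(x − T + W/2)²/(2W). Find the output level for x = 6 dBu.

x − T + W/2 = 6 − 5 + 2 = 3.
GR = (1 − 1/2) × 3² / 8 = 0.5 × 9 / 8 = 0.5625 dB.
Output = 6 − 0.5625 = 5.4375 dBu.

5.4375 dBu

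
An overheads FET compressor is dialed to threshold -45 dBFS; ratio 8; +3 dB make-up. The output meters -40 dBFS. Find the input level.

Stripping the +3 dB make-up gives -43 dBFS at the gain stage.
That's 2 dB above the -45 dBFS threshold.
Undo the ratio: input overshoot = 2 × 8 = 16 dB, giving input = -29 dBFS.

-29 dBFS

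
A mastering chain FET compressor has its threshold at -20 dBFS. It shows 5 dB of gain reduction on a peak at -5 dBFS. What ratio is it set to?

Input overshoot = -5 − (-20) = 15 dB.
Output overshoot = 15 − 5 = 10 dB.
Ratio = input overshoot / output overshoot = 15 / 10 = 1.5.

1.5:1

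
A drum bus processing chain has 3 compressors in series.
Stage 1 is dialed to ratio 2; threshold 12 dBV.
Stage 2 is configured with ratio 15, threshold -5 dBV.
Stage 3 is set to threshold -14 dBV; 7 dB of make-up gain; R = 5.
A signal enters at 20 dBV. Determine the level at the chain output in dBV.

Stage 1: 8 dB above 12 dBV, reduced 2:1 to 4 dB above → 16 dBV.
Stage 2: 16 dBV is 21 dB over -5 dBV; at 15:1 that becomes 1.4 dB over, giving -3.6 dBV.
Stage 3: -3.6 dBV is 10.4 dB over -14 dBV; at 5:1 that becomes 2.08 dB over, giving -11.92 dBV; +7 dB make-up → -4.92 dBV.

-4.92 dBV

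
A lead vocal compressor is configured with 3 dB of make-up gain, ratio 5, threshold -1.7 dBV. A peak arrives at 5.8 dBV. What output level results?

2.8 dBV

The input is 7.5 dB above the -1.7 dBV threshold.
At 5:1 the overshoot is divided by 5, leaving 1.5 dB above threshold.
Output = -1.7 + 1.5 = -0.2 dBV; make-up adds 3 dB, giving 2.8 dBV.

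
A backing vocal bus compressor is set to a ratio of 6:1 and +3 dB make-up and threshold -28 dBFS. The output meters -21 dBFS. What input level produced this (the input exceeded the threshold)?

-4 dBFS

Remove make-up: -21 − 3 = -24 dBFS.
Post-compression overshoot = -24 − (-28) = 4 dB.
Input overshoot = R × output overshoot = 24 dB → input = -28 + 24 = -4 dBFS.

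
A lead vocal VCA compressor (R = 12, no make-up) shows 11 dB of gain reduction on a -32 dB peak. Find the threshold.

Input is 12 dB above T (since output overshoot × R = input overshoot: (-43 − T)·12 = -32 − T gives T = -44 dB).
Check: -44 + (-32 − (-44))/12 = -44 + 1 = -43 dB. ✓

-44 dB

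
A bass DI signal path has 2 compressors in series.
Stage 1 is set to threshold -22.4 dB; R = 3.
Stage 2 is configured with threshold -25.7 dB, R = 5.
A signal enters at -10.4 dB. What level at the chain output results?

-24.24 dB

Stage 1: -10.4 dB is 12 dB over -22.4 dB; at 3:1 that becomes 4 dB over, giving -18.4 dB.
Stage 2: -18.4 dB is 7.3 dB over -25.7 dB; at 5:1 that becomes 1.46 dB over, giving -24.24 dB.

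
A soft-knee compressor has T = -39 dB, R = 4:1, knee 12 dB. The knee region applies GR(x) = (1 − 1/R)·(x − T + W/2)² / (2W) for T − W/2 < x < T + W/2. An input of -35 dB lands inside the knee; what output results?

-38.125 dB

x − T + W/2 = -35 − (-39) + 6 = 10.
GR = (1 − 1/4) × 10² / 24 = 0.75 × 100 / 24 = 3.125 dB.
Output = -35 − 3.125 = -38.125 dB.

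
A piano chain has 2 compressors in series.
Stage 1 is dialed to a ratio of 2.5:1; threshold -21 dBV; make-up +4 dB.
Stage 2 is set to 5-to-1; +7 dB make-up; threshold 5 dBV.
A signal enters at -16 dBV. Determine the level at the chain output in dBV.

-8 dBV

Stage 1: 5 dB above -21 dBV, reduced 2.5:1 to 2 dB above → -19 dBV; +4 dB make-up → -15 dBV.
Stage 2: -15 dBV is at or below the 5 dBV threshold — no compression; make-up brings it to -8 dBV.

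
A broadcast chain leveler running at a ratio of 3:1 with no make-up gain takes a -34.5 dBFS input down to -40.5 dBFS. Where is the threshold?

Let T be the threshold. Output overshoot = (input overshoot)/R, so -40.5 − T = (-34.5 − T)/3.
3·(-40.5 − T) = -34.5 − T → 2·T = -121.5 − (-34.5) = -87.
T = -87/2 = -43.5 dBFS.

-43.5 dBFS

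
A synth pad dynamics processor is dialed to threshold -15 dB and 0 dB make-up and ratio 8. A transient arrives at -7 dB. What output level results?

-7 dB sits 8 dB over threshold.
At 8:1 the overshoot is divided by 8, leaving 1 dB above threshold.
Output = -15 + 1 = -14 dB.

-14 dB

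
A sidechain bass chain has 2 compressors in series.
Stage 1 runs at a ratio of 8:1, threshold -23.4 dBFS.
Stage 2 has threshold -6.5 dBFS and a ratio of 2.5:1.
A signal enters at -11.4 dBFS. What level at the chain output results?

Stage 1: overshoot 12 dB → 12/8 = 1.5 dB → -21.9 dBFS.
Stage 2: below threshold (-21.9 ≤ -6.5); passes unchanged; output -21.9 dBFS.

-21.9 dBFS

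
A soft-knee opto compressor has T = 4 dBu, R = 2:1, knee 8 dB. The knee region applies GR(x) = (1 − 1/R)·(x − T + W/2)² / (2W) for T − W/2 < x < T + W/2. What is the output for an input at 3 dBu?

2.71875 dBu

x − T + W/2 = 3 − 4 + 4 = 3.
GR = (1 − 1/2) × 3² / 16 = 0.5 × 9 / 16 = 0.28125 dB.
Output = 3 − 0.28125 = 2.71875 dBu.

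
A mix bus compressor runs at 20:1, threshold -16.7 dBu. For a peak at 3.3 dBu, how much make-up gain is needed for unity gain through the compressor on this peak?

Overshoot 20 dB → 20/20 = 1 dB after compression, so the compressed level is -16.7 + 1 = -15.7 dBu.
Make-up = target − compressed = 3.3 − (-15.7) = 19 dB.

19 dB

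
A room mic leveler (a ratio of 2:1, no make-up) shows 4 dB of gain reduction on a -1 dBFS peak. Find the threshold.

Gain reduction = -1 − (-5) = 4 dB; output overshoot = GR / (R − 1) = 4 / 1 = 4 dB.
Threshold = output − output overshoot = -5 − 4 = -9 dBFS.

-9 dBFS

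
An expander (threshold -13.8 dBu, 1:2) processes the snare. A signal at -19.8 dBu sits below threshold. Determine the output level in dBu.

Undershoot = (-13.8) − (-19.8) = 6 dB.
At 1:2, that expands to 12 dB under threshold.
Output = -13.8 − 12 = -25.8 dBu.

-25.8 dBu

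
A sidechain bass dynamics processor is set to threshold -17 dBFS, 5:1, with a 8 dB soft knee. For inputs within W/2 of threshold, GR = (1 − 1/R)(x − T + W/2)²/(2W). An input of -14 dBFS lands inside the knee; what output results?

x − T + W/2 = -14 − (-17) + 4 = 7.
GR = (1 − 1/5) × 7² / 16 = 0.8 × 49 / 16 = 2.45 dB.
Output = -14 − 2.45 = -16.45 dBFS.

-16.45 dBFS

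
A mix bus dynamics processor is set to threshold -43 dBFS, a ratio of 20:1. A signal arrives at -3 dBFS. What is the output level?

The input is 40 dB above the -43 dBFS threshold.
At 20:1 the overshoot is divided by 20, leaving 2 dB above threshold.
Output = -43 + 2 = -41 dBFS.

-41 dBFS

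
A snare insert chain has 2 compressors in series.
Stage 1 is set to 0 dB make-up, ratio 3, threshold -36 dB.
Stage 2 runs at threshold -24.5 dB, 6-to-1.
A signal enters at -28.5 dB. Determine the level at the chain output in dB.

-33.5 dB

Stage 1: overshoot 7.5 dB → 7.5/3 = 2.5 dB → -33.5 dB.
Stage 2: -33.5 dB ≤ -24.5 dB, so stage 2 doesn't engage; output -33.5 dB.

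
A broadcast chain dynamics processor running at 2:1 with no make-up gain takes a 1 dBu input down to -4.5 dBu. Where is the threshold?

Gain reduction = 1 − (-4.5) = 5.5 dB; output overshoot = GR / (R − 1) = 5.5 / 1 = 5.5 dB.
Threshold = output − output overshoot = -4.5 − 5.5 = -10 dBu.

-10 dBu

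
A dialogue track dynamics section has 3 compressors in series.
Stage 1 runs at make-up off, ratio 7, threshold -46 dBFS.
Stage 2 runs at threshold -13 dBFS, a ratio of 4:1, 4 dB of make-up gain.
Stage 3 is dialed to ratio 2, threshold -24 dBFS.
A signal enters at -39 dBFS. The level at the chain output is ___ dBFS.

Stage 1: -39 dBFS is 7 dB over -46 dBFS; at 7:1 that becomes 1 dB over, giving -45 dBFS.
Stage 2: below threshold (-45 ≤ -13); passes unchanged; make-up brings it to -41 dBFS.
Stage 3: -41 dBFS ≤ -24 dBFS, so stage 3 doesn't engage; output -41 dBFS.

-41 dBFS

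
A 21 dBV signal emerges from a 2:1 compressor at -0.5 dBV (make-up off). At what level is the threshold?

Input is 43 dB above T (since output overshoot × R = input overshoot: (-0.5 − T)·2 = 21 − T gives T = -22 dBV).
Check: -22 + (21 − (-22))/2 = -22 + 21.5 = -0.5 dBV. ✓

-22 dBV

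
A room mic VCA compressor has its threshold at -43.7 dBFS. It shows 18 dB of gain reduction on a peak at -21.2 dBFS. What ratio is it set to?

Input overshoot = -21.2 − (-43.7) = 22.5 dB.
Output overshoot = 22.5 − 18 = 4.5 dB.
Ratio = input overshoot / output overshoot = 22.5 / 4.5 = 5.

5:1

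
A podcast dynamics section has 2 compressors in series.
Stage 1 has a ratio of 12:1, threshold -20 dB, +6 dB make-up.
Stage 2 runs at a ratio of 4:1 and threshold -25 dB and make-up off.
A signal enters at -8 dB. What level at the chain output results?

-22 dB

Stage 1: -8 dB is 12 dB over -20 dB; at 12:1 that becomes 1 dB over, giving -19 dB; +6 dB make-up → -13 dB.
Stage 2: overshoot 12 dB → 12/4 = 3 dB → -22 dB.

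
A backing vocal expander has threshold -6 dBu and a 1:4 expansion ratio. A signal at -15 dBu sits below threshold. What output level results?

Below threshold, a 1:4 expander applies gain = (4−1)×(T − x) of attenuation.
(4−1) × 9 = 27 dB, so output = -15 − 27 = -42 dBu.

-42 dBu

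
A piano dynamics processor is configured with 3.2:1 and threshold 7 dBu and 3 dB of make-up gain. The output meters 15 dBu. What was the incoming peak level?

Before make-up, the level was 15 − 3 = 12 dBu.
The compressed level sits 12 − 7 = 5 dB over threshold.
Before 3.2:1 compression the overshoot was 5 × 3.2 = 16 dB, so input = 7 + 16 = 23 dBu.

23 dBu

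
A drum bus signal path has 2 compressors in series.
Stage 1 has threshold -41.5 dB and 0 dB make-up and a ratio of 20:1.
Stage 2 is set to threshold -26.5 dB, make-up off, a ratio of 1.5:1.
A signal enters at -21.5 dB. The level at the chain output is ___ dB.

Stage 1: overshoot 20 dB → 20/20 = 1 dB → -40.5 dB.
Stage 2: below threshold (-40.5 ≤ -26.5); passes unchanged; output -40.5 dB.

-40.5 dB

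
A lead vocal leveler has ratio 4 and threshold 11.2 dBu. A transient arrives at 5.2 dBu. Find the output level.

5.2 dBu

5.2 dBu is 6 dB below the 11.2 dBu threshold, so no gain reduction is applied.
Output = input = 5.2 dBu.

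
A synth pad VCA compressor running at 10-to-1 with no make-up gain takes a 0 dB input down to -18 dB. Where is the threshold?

-20 dB

Input is 20 dB above T (since output overshoot × R = input overshoot: (-18 − T)·10 = 0 − T gives T = -20 dB).
Check: -20 + (0 − (-20))/10 = -20 + 2 = -18 dB. ✓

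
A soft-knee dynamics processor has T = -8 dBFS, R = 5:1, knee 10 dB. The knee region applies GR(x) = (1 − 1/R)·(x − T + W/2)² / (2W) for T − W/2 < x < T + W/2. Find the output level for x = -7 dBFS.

-8.44 dBFS

x − T + W/2 = -7 − (-8) + 5 = 6.
GR = (1 − 1/5) × 6² / 20 = 0.8 × 36 / 20 = 1.44 dB.
Output = -7 − 1.44 = -8.44 dBFS.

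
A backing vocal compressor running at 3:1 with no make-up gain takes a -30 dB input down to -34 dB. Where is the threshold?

Input is 6 dB above T (since output overshoot × R = input overshoot: (-34 − T)·3 = -30 − T gives T = -36 dB).
Check: -36 + (-30 − (-36))/3 = -36 + 2 = -34 dB. ✓

-36 dB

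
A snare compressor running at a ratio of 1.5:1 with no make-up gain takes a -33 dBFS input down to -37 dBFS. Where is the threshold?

Input is 12 dB above T (since output overshoot × R = input overshoot: (-37 − T)·1.5 = -33 − T gives T = -45 dBFS).
Check: -45 + (-33 − (-45))/1.5 = -45 + 8 = -37 dBFS. ✓

-45 dBFS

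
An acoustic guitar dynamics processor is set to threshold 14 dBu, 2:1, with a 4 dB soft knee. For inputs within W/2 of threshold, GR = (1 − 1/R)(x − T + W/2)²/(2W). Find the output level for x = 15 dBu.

14.4375 dBu

x − T + W/2 = 15 − 14 + 2 = 3.
GR = (1 − 1/2) × 3² / 8 = 0.5 × 9 / 8 = 0.5625 dB.
Output = 15 − 0.5625 = 14.4375 dBu.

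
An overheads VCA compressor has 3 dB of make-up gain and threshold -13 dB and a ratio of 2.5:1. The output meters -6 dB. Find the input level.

-3 dB

Stripping the +3 dB make-up gives -9 dB at the gain stage.
The compressed level sits -9 − (-13) = 4 dB over threshold.
Before 2.5:1 compression the overshoot was 4 × 2.5 = 10 dB, so input = -13 + 10 = -3 dB.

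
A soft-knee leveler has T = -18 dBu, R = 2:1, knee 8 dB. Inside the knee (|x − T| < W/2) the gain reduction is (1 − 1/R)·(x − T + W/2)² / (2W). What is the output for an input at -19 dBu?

x − T + W/2 = -19 − (-18) + 4 = 3.
GR = (1 − 1/2) × 3² / 16 = 0.5 × 9 / 16 = 0.28125 dB.
Output = -19 − 0.28125 = -19.28125 dBu.

-19.28125 dBu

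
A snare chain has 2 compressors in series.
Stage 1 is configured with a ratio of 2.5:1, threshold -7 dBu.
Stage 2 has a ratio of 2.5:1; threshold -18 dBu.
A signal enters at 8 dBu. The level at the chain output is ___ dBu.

Stage 1: overshoot 15 dB → 15/2.5 = 6 dB → -1 dBu.
Stage 2: 17 dB above -18 dBu, reduced 2.5:1 to 6.8 dB above → -11.2 dBu.

-11.2 dBu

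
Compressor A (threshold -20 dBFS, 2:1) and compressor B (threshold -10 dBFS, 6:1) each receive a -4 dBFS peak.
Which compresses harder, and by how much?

A, by 3 dB

A: overshoot 16 dB → output overshoot 8 dB → GR 8 dB.
B: overshoot 6 dB → output overshoot 1 dB → GR 5 dB.
Difference: 3 dB in favour of A.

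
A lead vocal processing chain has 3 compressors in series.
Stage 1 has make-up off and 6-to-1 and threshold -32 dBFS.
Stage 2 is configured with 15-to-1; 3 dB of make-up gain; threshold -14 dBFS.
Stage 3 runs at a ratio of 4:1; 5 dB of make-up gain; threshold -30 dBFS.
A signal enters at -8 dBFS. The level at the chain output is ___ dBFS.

-23.75 dBFS

Stage 1: -8 dBFS is 24 dB over -32 dBFS; at 6:1 that becomes 4 dB over, giving -28 dBFS.
Stage 2: below threshold (-28 ≤ -14); passes unchanged; make-up brings it to -25 dBFS.
Stage 3: 5 dB above -30 dBFS, reduced 4:1 to 1.25 dB above → -28.75 dBFS; +5 dB make-up → -23.75 dBFS.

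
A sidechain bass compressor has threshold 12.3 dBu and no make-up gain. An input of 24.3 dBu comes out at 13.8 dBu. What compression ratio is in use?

Input overshoot = 24.3 − 12.3 = 12 dB; output overshoot = 13.8 − 12.3 = 1.5 dB.
Ratio = 12 / 1.5 = 8.

8:1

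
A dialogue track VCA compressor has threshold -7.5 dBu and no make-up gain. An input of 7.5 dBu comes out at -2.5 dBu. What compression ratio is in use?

3:1

Input overshoot = 7.5 − (-7.5) = 15 dB; output overshoot = -2.5 − (-7.5) = 5 dB.
Ratio = 15 / 5 = 3.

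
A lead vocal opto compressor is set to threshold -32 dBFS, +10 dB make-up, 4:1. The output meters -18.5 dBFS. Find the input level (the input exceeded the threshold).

Before make-up, the level was -18.5 − 10 = -28.5 dBFS.
The compressed level sits -28.5 − (-32) = 3.5 dB over threshold.
Before 4:1 compression the overshoot was 3.5 × 4 = 14 dB, so input = -32 + 14 = -18 dBFS.

-18 dBFS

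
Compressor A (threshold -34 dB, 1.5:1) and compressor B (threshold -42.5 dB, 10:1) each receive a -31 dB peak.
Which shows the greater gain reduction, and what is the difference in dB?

A: overshoot 3 dB → output overshoot 2 dB → GR 1 dB.
B: overshoot 11.5 dB → output overshoot 1.15 dB → GR 10.35 dB.
Difference: 9.35 dB in favour of B.

B, by 9.35 dB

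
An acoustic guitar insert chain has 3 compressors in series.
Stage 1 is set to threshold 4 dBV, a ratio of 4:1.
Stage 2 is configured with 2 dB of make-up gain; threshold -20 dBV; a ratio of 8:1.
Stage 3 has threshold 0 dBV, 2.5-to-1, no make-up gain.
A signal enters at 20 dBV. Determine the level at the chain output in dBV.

-14.5 dBV

Stage 1: 16 dB above 4 dBV, reduced 4:1 to 4 dB above → 8 dBV.
Stage 2: 28 dB above -20 dBV, reduced 8:1 to 3.5 dB above → -16.5 dBV; +2 dB make-up → -14.5 dBV.
Stage 3: below threshold (-14.5 ≤ 0); passes unchanged; output -14.5 dBV.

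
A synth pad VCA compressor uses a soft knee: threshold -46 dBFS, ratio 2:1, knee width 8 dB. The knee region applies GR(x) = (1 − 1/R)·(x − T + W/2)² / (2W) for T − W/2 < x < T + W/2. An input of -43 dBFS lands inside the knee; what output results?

-44.53125 dBFS

x − T + W/2 = -43 − (-46) + 4 = 7.
GR = (1 − 1/2) × 7² / 16 = 0.5 × 49 / 16 = 1.53125 dB.
Output = -43 − 1.53125 = -44.53125 dBFS.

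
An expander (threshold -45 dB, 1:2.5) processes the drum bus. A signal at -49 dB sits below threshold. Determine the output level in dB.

Undershoot = (-45) − (-49) = 4 dB.
At 1:2.5, that expands to 10 dB under threshold.
Output = -45 − 10 = -55 dB.

-55 dB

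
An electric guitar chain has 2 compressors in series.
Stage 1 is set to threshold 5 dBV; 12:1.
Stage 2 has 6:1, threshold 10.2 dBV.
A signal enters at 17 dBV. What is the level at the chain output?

6 dBV

Stage 1: overshoot 12 dB → 12/12 = 1 dB → 6 dBV.
Stage 2: 6 dBV is at or below the 10.2 dBV threshold — no compression; output 6 dBV.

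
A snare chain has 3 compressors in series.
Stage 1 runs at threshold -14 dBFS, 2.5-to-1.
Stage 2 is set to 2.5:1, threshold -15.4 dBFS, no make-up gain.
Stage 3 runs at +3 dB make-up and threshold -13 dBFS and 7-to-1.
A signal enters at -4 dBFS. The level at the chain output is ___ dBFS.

-10.24 dBFS

Stage 1: 10 dB above -14 dBFS, reduced 2.5:1 to 4 dB above → -10 dBFS.
Stage 2: 5.4 dB above -15.4 dBFS, reduced 2.5:1 to 2.16 dB above → -13.24 dBFS.
Stage 3: below threshold (-13.24 ≤ -13); passes unchanged; make-up brings it to -10.24 dBFS.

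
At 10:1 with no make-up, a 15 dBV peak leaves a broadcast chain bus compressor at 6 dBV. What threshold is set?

5 dBV

Gain reduction = 15 − 6 = 9 dB; output overshoot = GR / (R − 1) = 9 / 9 = 1 dB.
Threshold = output − output overshoot = 6 − 1 = 5 dBV.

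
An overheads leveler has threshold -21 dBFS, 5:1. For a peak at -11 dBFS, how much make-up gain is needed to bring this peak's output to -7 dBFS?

The peak compresses to -21 + 10/5 = -19 dBFS.
To reach -7 dBFS requires -7 − (-19) = 12 dB of make-up.

12 dB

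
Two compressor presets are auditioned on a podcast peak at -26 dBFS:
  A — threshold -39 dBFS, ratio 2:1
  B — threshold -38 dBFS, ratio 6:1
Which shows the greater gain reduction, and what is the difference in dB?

B, by 3.5 dB

A: GR = 13 − 13/2 = 6.5 dB.
B: GR = 12 − 12/6 = 10 dB.
Difference: 3.5 dB in favour of B.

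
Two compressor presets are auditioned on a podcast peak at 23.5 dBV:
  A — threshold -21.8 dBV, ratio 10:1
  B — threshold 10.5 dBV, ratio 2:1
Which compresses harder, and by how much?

A: overshoot 45.3 dB → output overshoot 4.53 dB → GR 40.77 dB.
B: overshoot 13 dB → output overshoot 6.5 dB → GR 6.5 dB.
Difference: 34.27 dB in favour of A.

A, by 34.27 dB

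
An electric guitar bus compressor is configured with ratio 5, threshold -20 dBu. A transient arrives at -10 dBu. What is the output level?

-18 dBu

Overshoot: -10 − (-20) = 10 dB.
5:1 compression reduces that to 10/5 = 2 dB over.
Output = -20 + 2 = -18 dBu.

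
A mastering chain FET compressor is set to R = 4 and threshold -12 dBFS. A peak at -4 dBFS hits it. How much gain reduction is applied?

6 dB

-4 dBFS exceeds the threshold by 8 dB.
After 4:1 compression the overshoot becomes 8/4 = 2 dB.
GR = overshoot in − overshoot out = 8 − 2 = 6 dB.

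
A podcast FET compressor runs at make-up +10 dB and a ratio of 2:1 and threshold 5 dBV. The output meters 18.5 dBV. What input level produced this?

Remove make-up: 18.5 − 10 = 8.5 dBV.
That's 3.5 dB above the 5 dBV threshold.
Input overshoot = R × output overshoot = 7 dB → input = 5 + 7 = 12 dBV.

12 dBV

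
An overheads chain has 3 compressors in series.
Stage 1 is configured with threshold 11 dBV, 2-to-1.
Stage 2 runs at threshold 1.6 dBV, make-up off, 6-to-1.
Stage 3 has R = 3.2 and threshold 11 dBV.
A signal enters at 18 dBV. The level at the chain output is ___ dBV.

3.75 dBV

Stage 1: 18 dBV is 7 dB over 11 dBV; at 2:1 that becomes 3.5 dB over, giving 14.5 dBV.
Stage 2: 14.5 dBV is 12.9 dB over 1.6 dBV; at 6:1 that becomes 2.15 dB over, giving 3.75 dBV.
Stage 3: below threshold (3.75 ≤ 11); passes unchanged; output 3.75 dBV.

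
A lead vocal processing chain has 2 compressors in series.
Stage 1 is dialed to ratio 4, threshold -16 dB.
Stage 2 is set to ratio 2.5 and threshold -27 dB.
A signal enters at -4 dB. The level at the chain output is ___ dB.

-21.4 dB

Stage 1: overshoot 12 dB → 12/4 = 3 dB → -13 dB.
Stage 2: 14 dB above -27 dB, reduced 2.5:1 to 5.6 dB above → -21.4 dB.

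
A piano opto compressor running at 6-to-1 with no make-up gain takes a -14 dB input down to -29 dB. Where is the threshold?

-32 dB

Let T be the threshold. Output overshoot = (input overshoot)/R, so -29 − T = (-14 − T)/6.
6·(-29 − T) = -14 − T → 5·T = -174 − (-14) = -160.
T = -160/5 = -32 dB.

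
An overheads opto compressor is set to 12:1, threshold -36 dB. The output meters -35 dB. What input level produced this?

Post-compression overshoot = -35 − (-36) = 1 dB.
Before 12:1 compression the overshoot was 1 × 12 = 12 dB, so input = -36 + 12 = -24 dB.

-24 dB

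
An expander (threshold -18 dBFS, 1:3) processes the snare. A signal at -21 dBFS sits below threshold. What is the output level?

-27 dBFS

The input is 3 dB below the -18 dBFS threshold.
A 1:3 expander multiplies undershoot by 3: 3 × 3 = 9 dB below threshold.
Output = -18 − 9 = -27 dBFS.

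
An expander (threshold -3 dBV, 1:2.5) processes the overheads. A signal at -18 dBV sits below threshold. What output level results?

-40.5 dBV

Below threshold, a 1:2.5 expander applies gain = (2.5−1)×(T − x) of attenuation.
(2.5−1) × 15 = 22.5 dB, so output = -18 − 22.5 = -40.5 dBV.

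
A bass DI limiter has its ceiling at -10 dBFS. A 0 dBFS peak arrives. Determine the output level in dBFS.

The limiter clamps the peak to its -10 dBFS ceiling.

-10 dBFS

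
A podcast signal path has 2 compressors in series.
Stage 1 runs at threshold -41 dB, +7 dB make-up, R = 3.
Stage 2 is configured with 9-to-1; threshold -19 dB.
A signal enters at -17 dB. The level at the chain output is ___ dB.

-26 dB

Stage 1: 24 dB above -41 dB, reduced 3:1 to 8 dB above → -33 dB; +7 dB make-up → -26 dB.
Stage 2: -26 dB ≤ -19 dB, so stage 2 doesn't engage; output -26 dB.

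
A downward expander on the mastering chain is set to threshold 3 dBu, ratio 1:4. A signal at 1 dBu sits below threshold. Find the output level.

-5 dBu

Below threshold, a 1:4 expander applies gain = (4−1)×(T − x) of attenuation.
(4−1) × 2 = 6 dB, so output = 1 − 6 = -5 dBu.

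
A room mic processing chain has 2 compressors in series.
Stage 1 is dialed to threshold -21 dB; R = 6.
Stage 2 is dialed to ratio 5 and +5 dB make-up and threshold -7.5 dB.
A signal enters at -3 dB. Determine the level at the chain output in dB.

-13 dB

Stage 1: 18 dB above -21 dB, reduced 6:1 to 3 dB above → -18 dB.
Stage 2: below threshold (-18 ≤ -7.5); passes unchanged; make-up brings it to -13 dB.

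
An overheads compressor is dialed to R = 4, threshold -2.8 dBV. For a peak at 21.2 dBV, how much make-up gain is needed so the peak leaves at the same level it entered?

The peak compresses to -2.8 + 24/4 = 3.2 dBV.
To reach 21.2 dBV requires 21.2 − 3.2 = 18 dB of make-up.

18 dB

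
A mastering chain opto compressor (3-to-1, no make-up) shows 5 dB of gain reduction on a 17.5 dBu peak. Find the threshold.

Let T be the threshold. Output overshoot = (input overshoot)/R, so 12.5 − T = (17.5 − T)/3.
3·(12.5 − T) = 17.5 − T → 2·T = 37.5 − 17.5 = 20.
T = 20/2 = 10 dBu.

10 dBu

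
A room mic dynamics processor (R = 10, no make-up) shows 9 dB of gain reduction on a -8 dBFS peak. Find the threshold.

-18 dBFS

Gain reduction = -8 − (-17) = 9 dB; output overshoot = GR / (R − 1) = 9 / 9 = 1 dB.
Threshold = output − output overshoot = -17 − 1 = -18 dBFS.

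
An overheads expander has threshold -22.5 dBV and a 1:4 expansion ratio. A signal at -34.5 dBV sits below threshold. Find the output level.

The input is 12 dB below the -22.5 dBV threshold.
A 1:4 expander multiplies undershoot by 4: 12 × 4 = 48 dB below threshold.
Output = -22.5 − 48 = -70.5 dBV.

-70.5 dBV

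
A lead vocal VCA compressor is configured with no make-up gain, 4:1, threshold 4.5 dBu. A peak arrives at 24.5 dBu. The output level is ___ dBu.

Overshoot: 24.5 − 4.5 = 20 dB.
4:1 compression reduces that to 20/4 = 5 dB over.
Output = 4.5 + 5 = 9.5 dBu.

9.5 dBu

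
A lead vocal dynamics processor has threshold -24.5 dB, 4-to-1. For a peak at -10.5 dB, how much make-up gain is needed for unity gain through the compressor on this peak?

10.5 dB

Overshoot 14 dB → 14/4 = 3.5 dB after compression, so the compressed level is -24.5 + 3.5 = -21 dB.
Make-up = target − compressed = -10.5 − (-21) = 10.5 dB.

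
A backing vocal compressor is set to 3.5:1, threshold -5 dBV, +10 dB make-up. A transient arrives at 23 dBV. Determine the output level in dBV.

13 dBV

The input is 28 dB above the -5 dBV threshold.
At 3.5:1 the overshoot is divided by 3.5, leaving 8 dB above threshold.
Output = -5 + 8 = 3 dBV; make-up adds 10 dB, giving 13 dBV.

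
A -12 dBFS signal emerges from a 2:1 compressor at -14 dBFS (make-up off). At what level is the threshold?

-16 dBFS

Input is 4 dB above T (since output overshoot × R = input overshoot: (-14 − T)·2 = -12 − T gives T = -16 dBFS).
Check: -16 + (-12 − (-16))/2 = -16 + 2 = -14 dBFS. ✓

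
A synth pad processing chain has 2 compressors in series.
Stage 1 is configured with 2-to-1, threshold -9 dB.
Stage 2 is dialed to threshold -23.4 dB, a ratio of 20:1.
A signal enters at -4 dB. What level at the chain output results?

Stage 1: overshoot 5 dB → 5/2 = 2.5 dB → -6.5 dB.
Stage 2: overshoot 16.9 dB → 16.9/20 = 0.845 dB → -22.555 dB.

-22.555 dB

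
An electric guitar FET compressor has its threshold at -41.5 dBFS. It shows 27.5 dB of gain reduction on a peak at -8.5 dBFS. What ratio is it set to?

Input overshoot = -8.5 − (-41.5) = 33 dB.
Output overshoot = 33 − 27.5 = 5.5 dB.
Ratio = input overshoot / output overshoot = 33 / 5.5 = 6.

6:1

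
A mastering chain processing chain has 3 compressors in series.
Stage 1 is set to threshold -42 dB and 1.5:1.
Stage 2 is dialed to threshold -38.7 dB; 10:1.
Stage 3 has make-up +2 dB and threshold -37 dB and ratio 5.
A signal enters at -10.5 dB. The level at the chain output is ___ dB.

Stage 1: overshoot 31.5 dB → 31.5/1.5 = 21 dB → -21 dB.
Stage 2: overshoot 17.7 dB → 17.7/10 = 1.77 dB → -36.93 dB.
Stage 3: 0.07 dB above -37 dB, reduced 5:1 to 0.014 dB above → -36.986 dB; +2 dB make-up → -34.986 dB.

-34.986 dB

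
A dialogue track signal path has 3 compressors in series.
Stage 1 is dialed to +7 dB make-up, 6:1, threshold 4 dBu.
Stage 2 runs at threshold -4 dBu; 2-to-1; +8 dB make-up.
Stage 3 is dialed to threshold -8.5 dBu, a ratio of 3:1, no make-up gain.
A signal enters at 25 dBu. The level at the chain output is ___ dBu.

Stage 1: 21 dB above 4 dBu, reduced 6:1 to 3.5 dB above → 7.5 dBu; +7 dB make-up → 14.5 dBu.
Stage 2: 18.5 dB above -4 dBu, reduced 2:1 to 9.25 dB above → 5.25 dBu; +8 dB make-up → 13.25 dBu.
Stage 3: 13.25 dBu is 21.75 dB over -8.5 dBu; at 3:1 that becomes 7.25 dB over, giving -1.25 dBu.

-1.25 dBu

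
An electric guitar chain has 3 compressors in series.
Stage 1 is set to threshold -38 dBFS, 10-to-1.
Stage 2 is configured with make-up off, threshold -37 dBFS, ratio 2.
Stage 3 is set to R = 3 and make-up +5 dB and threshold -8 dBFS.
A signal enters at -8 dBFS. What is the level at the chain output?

-31 dBFS

Stage 1: overshoot 30 dB → 30/10 = 3 dB → -35 dBFS.
Stage 2: 2 dB above -37 dBFS, reduced 2:1 to 1 dB above → -36 dBFS.
Stage 3: below threshold (-36 ≤ -8); passes unchanged; make-up brings it to -31 dBFS.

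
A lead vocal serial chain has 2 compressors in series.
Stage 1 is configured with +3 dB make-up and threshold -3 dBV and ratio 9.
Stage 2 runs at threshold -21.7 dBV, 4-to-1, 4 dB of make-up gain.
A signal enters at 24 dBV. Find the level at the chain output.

-11.525 dBV

Stage 1: overshoot 27 dB → 27/9 = 3 dB → 0 dBV; +3 dB make-up → 3 dBV.
Stage 2: overshoot 24.7 dB → 24.7/4 = 6.175 dB → -15.525 dBV; +4 dB make-up → -11.525 dBV.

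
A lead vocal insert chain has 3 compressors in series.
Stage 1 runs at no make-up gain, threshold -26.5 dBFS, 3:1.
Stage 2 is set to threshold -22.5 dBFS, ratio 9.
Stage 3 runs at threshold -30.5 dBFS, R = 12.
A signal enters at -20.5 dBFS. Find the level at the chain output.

Stage 1: overshoot 6 dB → 6/3 = 2 dB → -24.5 dBFS.
Stage 2: below threshold (-24.5 ≤ -22.5); passes unchanged; output -24.5 dBFS.
Stage 3: -24.5 dBFS is 6 dB over -30.5 dBFS; at 12:1 that becomes 0.5 dB over, giving -30 dBFS.

-30 dBFS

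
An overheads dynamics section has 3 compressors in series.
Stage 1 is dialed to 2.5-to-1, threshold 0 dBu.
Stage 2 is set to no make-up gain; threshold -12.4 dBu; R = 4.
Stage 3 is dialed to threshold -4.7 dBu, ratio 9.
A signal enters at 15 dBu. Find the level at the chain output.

-7.8 dBu

Stage 1: overshoot 15 dB → 15/2.5 = 6 dB → 6 dBu.
Stage 2: 6 dBu is 18.4 dB over -12.4 dBu; at 4:1 that becomes 4.6 dB over, giving -7.8 dBu.
Stage 3: below threshold (-7.8 ≤ -4.7); passes unchanged; output -7.8 dBu.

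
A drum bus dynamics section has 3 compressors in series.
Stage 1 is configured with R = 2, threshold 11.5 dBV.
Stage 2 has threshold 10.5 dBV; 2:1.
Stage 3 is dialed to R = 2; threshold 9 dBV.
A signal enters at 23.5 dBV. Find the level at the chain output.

Stage 1: overshoot 12 dB → 12/2 = 6 dB → 17.5 dBV.
Stage 2: 17.5 dBV is 7 dB over 10.5 dBV; at 2:1 that becomes 3.5 dB over, giving 14 dBV.
Stage 3: 5 dB above 9 dBV, reduced 2:1 to 2.5 dB above → 11.5 dBV.

11.5 dBV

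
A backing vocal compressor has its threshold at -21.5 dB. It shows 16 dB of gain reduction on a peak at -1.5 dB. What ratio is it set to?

5:1

Input overshoot = -1.5 − (-21.5) = 20 dB.
Output overshoot = 20 − 16 = 4 dB.
Ratio = input overshoot / output overshoot = 20 / 4 = 5.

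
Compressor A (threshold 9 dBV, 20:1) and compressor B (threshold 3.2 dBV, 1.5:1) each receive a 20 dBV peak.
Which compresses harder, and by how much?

A, by 4.85 dB

A: 11 dB over, compressed to 0.55 dB over, so 10.45 dB of GR.
B: 16.8 dB over, compressed to 11.2 dB over, so 5.6 dB of GR.
A reduces 4.85 dB more.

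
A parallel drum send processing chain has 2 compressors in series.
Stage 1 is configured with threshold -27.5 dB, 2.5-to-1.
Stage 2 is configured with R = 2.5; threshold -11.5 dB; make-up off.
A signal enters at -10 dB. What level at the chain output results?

Stage 1: overshoot 17.5 dB → 17.5/2.5 = 7 dB → -20.5 dB.
Stage 2: below threshold (-20.5 ≤ -11.5); passes unchanged; output -20.5 dB.

-20.5 dB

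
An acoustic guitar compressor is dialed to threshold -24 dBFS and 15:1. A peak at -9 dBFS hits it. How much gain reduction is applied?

14 dB

Overshoot = -9 − (-24) = 15 dB.
A 15:1 ratio leaves 1 dB of that excess.
GR = overshoot in − overshoot out = 15 − 1 = 14 dB.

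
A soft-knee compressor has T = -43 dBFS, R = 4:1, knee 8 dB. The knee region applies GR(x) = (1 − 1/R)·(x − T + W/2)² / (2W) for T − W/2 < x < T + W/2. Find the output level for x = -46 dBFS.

x − T + W/2 = -46 − (-43) + 4 = 1.
GR = (1 − 1/4) × 1² / 16 = 0.75 × 1 / 16 = 0.046875 dB.
Output = -46 − 0.046875 = -46.046875 dBFS.

-46.046875 dBFS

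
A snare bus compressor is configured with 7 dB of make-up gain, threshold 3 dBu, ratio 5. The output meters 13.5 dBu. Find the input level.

20.5 dBu

Stripping the +7 dB make-up gives 6.5 dBu at the gain stage.
Post-compression overshoot = 6.5 − 3 = 3.5 dB.
Undo the ratio: input overshoot = 3.5 × 5 = 17.5 dB, giving input = 20.5 dBu.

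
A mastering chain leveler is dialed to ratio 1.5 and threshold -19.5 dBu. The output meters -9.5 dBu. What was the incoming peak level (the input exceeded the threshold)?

That's 10 dB above the -19.5 dBu threshold.
Undo the ratio: input overshoot = 10 × 1.5 = 15 dB, giving input = -4.5 dBu.

-4.5 dBu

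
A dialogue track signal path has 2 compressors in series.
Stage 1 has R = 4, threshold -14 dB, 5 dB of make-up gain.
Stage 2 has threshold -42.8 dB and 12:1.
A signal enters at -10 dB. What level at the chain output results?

Stage 1: 4 dB above -14 dB, reduced 4:1 to 1 dB above → -13 dB; +5 dB make-up → -8 dB.
Stage 2: -8 dB is 34.8 dB over -42.8 dB; at 12:1 that becomes 2.9 dB over, giving -39.9 dB.

-39.9 dB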